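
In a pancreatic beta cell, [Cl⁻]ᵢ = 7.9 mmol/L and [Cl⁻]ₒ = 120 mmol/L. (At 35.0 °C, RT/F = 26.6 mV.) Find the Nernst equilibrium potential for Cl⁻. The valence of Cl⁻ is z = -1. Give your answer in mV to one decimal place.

-72.4 mV

E = (26.6/z) · ln([Cl⁻]_out/[Cl⁻]_in) with z = -1.
For an anion, dividing by z = -1 reverses the sign.
= (26.6/-1) · ln(120/7.9) = -26.60 · ln(15.19)
= -26.60 · (2.7206) = -72.37 mV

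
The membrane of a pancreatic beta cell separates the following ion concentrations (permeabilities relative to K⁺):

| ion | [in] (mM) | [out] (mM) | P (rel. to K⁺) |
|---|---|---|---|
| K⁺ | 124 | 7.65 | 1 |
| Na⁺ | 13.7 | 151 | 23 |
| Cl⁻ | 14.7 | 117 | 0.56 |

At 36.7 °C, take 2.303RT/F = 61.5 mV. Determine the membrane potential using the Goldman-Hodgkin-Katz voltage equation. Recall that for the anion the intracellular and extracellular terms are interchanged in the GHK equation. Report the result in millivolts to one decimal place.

51.6 mV

Vm = 61.5 · log₁₀[(Σ P·[cation]ₒ + Σ P·[anion]ᵢ) / (Σ P·[cation]ᵢ + Σ P·[anion]ₒ)]
Numerator = 1×7.65 + 23×151 + 0.56×14.7 = 3489
Denominator = 1×124 + 23×13.7 + 0.56×117 = 504.6
Vm = 61.5 · log₁₀(6.9139) = 61.5 × (0.8397) = 51.64 mV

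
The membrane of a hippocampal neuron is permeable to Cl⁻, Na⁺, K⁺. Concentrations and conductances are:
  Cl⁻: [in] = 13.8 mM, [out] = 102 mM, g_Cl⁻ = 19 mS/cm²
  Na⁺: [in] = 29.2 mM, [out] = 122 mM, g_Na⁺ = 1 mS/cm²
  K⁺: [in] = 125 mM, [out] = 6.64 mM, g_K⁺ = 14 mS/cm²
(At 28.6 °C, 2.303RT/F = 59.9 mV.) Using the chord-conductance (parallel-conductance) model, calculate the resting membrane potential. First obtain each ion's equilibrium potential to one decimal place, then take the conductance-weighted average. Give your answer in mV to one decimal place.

E_Cl⁻ = (59.9/-1)·log₁₀(102/13.8) = -52.0 mV
E_Na⁺ = (59.9/1)·log₁₀(122/29.2) = 37.2 mV
E_K⁺ = (59.9/1)·log₁₀(6.64/125) = -76.4 mV
Vm = (Σ gᵢEᵢ)/(Σ gᵢ) = (19·-52.0 + 1·37.2 + 14·-76.4) / (19 + 1 + 14)
= -2020.40 / 34 = -59.42 mV

-59.4 mV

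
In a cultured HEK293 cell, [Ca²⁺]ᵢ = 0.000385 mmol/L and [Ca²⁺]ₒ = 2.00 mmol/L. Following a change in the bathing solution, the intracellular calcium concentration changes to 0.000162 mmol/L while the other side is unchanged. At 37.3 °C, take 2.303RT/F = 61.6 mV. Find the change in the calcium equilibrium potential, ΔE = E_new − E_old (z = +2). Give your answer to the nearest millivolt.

E_old = (61.6/2)·log₁₀(2.00/0.000385) = 114.44 mV
E_new = (61.6/2)·log₁₀(2.00/0.000162) = 126.02 mV
ΔE = 126.02 − (114.44) = 11.58 mV

12 mV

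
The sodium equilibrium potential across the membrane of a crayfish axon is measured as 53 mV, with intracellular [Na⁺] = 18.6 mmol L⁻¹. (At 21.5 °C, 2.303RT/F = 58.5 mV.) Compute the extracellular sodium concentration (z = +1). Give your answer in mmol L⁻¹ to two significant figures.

Nernst: E = (58.5/1) · log₁₀([out]/[in]), so log₁₀([out]/[in]) = 53.0 × 1 / 58.5 = 0.9060.
[out]/[in] = 10^(0.9060) = 8.053.
[out] = 8.053 × 18.6 = 149.8 mmol L⁻¹.

150 mmol L⁻¹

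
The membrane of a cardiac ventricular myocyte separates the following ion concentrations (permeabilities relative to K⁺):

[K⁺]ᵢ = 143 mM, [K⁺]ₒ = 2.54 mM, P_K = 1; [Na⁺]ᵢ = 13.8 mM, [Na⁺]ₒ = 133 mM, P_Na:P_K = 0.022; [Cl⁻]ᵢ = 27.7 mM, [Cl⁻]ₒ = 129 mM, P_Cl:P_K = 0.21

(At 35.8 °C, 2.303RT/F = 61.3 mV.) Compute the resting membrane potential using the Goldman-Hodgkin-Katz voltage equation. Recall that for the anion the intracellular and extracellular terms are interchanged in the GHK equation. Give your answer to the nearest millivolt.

Vm = 61.3 · log₁₀[(Σ P·[cation]ₒ + Σ P·[anion]ᵢ) / (Σ P·[cation]ᵢ + Σ P·[anion]ₒ)]
Numerator = 1×2.54 + 0.022×133 + 0.21×27.7 = 11.28
Denominator = 1×143 + 0.022×13.8 + 0.21×129 = 170.4
Vm = 61.3 · log₁₀(0.066217) = 61.3 × (-1.1790) = -72.27 mV

-72 mV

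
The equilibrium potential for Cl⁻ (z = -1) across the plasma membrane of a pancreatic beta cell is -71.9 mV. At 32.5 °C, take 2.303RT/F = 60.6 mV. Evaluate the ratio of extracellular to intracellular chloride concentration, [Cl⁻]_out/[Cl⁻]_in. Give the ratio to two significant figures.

log₁₀([out]/[in]) = E·z/(60.6) = -71.9 × -1 / 60.6 = 1.1865
[out]/[in] = 10^(1.1865) = 15.36

15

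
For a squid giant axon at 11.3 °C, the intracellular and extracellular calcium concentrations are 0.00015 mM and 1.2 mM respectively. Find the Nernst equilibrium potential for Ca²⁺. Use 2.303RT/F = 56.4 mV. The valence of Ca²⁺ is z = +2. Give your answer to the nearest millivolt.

E = (56.4/z) · log₁₀([Ca²⁺]_out/[Ca²⁺]_in) with z = +2.
= (56.4/2) · log₁₀(1.2/0.00015) = 28.20 · log₁₀(8000)
= 28.20 · (3.9031) = 110.07 mV

110 mV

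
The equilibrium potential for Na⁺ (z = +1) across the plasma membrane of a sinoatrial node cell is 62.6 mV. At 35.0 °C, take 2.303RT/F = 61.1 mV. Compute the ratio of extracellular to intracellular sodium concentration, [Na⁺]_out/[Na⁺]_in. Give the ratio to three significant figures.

10.6

log₁₀([out]/[in]) = E·z/(61.1) = 62.6 × 1 / 61.1 = 1.0245
[out]/[in] = 10^(1.0245) = 10.58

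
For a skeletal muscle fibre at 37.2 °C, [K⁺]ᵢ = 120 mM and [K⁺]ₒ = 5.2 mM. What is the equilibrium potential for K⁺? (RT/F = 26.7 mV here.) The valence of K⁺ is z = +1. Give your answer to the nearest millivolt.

E = (26.7/z) · ln([K⁺]_out/[K⁺]_in) with z = +1.
= (26.7/1) · ln(5.2/120) = 26.70 · ln(0.04333)
= 26.70 · (-3.1388) = -83.81 mV

-84 mV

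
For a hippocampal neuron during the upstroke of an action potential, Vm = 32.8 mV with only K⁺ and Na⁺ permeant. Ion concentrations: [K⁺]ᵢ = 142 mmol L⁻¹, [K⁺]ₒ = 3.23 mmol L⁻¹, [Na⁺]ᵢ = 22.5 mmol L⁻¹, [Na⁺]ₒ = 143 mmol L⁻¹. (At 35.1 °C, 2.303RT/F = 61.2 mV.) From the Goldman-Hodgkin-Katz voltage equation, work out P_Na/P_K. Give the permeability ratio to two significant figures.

Let α = P_Na/P_K. GHK: Vm = 61.2·log₁₀[(Kₒ + α·Naₒ)/(Kᵢ + α·Naᵢ)].
10^(Vm/61.2) = 10^(32.8/61.2) = 3.4352
So 3.4352·(Kᵢ + α·Naᵢ) = Kₒ + α·Naₒ → α = (3.4352·142.0 − 3.23) / (143.0 − 3.4352·22.5)
α = (487.8 − 3.23) / (143.0 − 77.29) = 484.6/65.71 = 7.374

7.4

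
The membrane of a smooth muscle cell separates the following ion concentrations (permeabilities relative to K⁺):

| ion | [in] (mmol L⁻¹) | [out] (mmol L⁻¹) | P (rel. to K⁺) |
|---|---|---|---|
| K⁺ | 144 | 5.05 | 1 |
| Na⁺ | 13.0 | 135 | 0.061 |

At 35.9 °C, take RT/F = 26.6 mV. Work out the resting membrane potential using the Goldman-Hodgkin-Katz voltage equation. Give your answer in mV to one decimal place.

-63.5 mV

Vm = 26.6 · ln[(Σ P·[cation]ₒ + Σ P·[anion]ᵢ) / (Σ P·[cation]ᵢ + Σ P·[anion]ₒ)]
Numerator = 1×5.05 + 0.061×135 = 13.29
Denominator = 1×144 + 0.061×13.0 = 144.8
Vm = 26.6 · ln(0.091752) = 26.6 × (-2.3887) = -63.54 mV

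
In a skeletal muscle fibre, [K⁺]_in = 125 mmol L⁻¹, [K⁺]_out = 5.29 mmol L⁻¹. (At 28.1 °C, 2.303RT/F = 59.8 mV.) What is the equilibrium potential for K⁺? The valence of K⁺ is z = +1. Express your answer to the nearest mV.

E = (59.8/z) · log₁₀([K⁺]_out/[K⁺]_in) with z = +1.
= (59.8/1) · log₁₀(5.29/125) = 59.80 · log₁₀(0.04232)
= 59.80 · (-1.3735) = -82.13 mV

-82 mV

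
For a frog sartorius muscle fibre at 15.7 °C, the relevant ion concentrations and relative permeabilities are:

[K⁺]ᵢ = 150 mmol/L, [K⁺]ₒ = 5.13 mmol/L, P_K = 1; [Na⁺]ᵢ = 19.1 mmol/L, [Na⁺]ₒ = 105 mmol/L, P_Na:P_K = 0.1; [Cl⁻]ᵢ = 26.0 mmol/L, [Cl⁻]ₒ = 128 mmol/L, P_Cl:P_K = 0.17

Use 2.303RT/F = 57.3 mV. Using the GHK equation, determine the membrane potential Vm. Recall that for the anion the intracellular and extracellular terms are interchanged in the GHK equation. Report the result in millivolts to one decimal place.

Vm = 57.3 · log₁₀[(Σ P·[cation]ₒ + Σ P·[anion]ᵢ) / (Σ P·[cation]ᵢ + Σ P·[anion]ₒ)]
Numerator = 1×5.13 + 0.1×105 + 0.17×26.0 = 20.05
Denominator = 1×150 + 0.1×19.1 + 0.17×128 = 173.7
Vm = 57.3 · log₁₀(0.11545) = 57.3 × (-0.9376) = -53.73 mV

-53.7 mV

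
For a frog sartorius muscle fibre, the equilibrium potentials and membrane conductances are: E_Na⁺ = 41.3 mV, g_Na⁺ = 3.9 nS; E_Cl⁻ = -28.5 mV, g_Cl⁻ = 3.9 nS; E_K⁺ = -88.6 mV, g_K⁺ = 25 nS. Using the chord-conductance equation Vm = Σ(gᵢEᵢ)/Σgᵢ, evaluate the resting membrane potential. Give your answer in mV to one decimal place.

-66.0 mV

Σ gᵢEᵢ = 3.9·(41.3) + 3.9·(-28.5) + 25·(-88.6) = -2165.08
Σ gᵢ = 3.9 + 3.9 + 25 = 32.8
Vm = -2165.08 / 32.8 = -66.01 mV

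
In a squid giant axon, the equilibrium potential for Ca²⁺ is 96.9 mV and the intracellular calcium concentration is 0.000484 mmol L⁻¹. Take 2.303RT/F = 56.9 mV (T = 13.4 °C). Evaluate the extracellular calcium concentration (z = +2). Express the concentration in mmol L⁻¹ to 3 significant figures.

1.23 mmol L⁻¹

Nernst: E = (56.9/2) · log₁₀([out]/[in]), so log₁₀([out]/[in]) = 96.9 × 2 / 56.9 = 3.4060.
[out]/[in] = 10^(3.4060) = 2547.
[out] = 2547 × 0.000484 = 1.233 mmol L⁻¹.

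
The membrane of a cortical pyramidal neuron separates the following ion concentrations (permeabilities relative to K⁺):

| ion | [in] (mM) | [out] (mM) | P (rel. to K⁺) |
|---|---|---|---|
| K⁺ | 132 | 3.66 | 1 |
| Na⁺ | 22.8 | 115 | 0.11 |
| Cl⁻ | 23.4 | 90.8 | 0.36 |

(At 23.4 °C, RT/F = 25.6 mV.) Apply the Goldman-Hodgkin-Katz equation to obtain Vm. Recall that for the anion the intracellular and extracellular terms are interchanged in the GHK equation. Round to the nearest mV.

Vm = 25.6 · ln[(Σ P·[cation]ₒ + Σ P·[anion]ᵢ) / (Σ P·[cation]ᵢ + Σ P·[anion]ₒ)]
Numerator = 1×3.66 + 0.11×115 + 0.36×23.4 = 24.73
Denominator = 1×132 + 0.11×22.8 + 0.36×90.8 = 167.2
Vm = 25.6 · ln(0.14793) = 25.6 × (-1.9110) = -48.92 mV

-49 mV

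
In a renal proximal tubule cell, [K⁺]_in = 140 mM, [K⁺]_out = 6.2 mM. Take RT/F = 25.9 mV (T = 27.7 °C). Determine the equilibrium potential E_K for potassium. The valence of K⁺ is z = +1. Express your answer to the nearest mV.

E = (25.9/z) · ln([K⁺]_out/[K⁺]_in) with z = +1.
= (25.9/1) · ln(6.2/140) = 25.90 · ln(0.04429)
= 25.90 · (-3.1171) = -80.73 mV

-81 mV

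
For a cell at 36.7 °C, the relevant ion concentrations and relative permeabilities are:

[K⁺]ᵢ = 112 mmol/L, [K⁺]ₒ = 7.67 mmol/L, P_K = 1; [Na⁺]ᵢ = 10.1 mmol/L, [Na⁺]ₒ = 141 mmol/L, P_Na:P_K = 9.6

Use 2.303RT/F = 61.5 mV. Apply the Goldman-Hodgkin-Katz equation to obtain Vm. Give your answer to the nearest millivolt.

50 mV

Vm = 61.5 · log₁₀[(Σ P·[cation]ₒ + Σ P·[anion]ᵢ) / (Σ P·[cation]ᵢ + Σ P·[anion]ₒ)]
Numerator = 1×7.67 + 9.6×141 = 1361
Denominator = 1×112 + 9.6×10.1 = 209
Vm = 61.5 · log₁₀(6.5145) = 61.5 × (0.8139) = 50.05 mV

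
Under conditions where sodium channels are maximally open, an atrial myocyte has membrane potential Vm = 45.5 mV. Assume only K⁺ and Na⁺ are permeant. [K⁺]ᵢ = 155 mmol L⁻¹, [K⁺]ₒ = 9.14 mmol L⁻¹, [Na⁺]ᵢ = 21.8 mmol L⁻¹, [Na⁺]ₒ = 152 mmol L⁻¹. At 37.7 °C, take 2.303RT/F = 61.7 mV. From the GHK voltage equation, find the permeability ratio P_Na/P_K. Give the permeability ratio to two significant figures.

25

Let α = P_Na/P_K. GHK: Vm = 61.7·log₁₀[(Kₒ + α·Naₒ)/(Kᵢ + α·Naᵢ)].
10^(Vm/61.7) = 10^(45.5/61.7) = 5.4631
So 5.4631·(Kᵢ + α·Naᵢ) = Kₒ + α·Naₒ → α = (5.4631·155.0 − 9.14) / (152.0 − 5.4631·21.8)
α = (846.8 − 9.14) / (152.0 − 119.1) = 837.6/32.9 = 25.46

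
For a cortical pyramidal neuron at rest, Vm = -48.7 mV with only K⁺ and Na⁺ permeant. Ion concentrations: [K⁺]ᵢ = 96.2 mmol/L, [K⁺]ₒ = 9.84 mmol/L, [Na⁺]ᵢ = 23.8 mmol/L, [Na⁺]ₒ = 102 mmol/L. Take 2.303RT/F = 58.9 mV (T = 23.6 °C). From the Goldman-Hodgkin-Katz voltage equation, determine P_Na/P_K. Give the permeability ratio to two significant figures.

Let α = P_Na/P_K. GHK: Vm = 58.9·log₁₀[(Kₒ + α·Naₒ)/(Kᵢ + α·Naᵢ)].
10^(Vm/58.9) = 10^(-48.7/58.9) = 0.149
So 0.149·(Kᵢ + α·Naᵢ) = Kₒ + α·Naₒ → α = (0.149·96.2 − 9.84) / (102.0 − 0.149·23.8)
α = (14.33 − 9.84) / (102.0 − 3.546) = 4.493/98.45 = 0.04564

0.046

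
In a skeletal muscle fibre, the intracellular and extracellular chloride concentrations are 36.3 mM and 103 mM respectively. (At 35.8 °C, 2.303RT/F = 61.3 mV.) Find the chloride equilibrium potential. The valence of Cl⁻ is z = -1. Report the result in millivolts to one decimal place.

-27.8 mV

E = (61.3/z) · log₁₀([Cl⁻]_out/[Cl⁻]_in) with z = -1.
For an anion, dividing by z = -1 reverses the sign.
= (61.3/-1) · log₁₀(103/36.3) = -61.30 · log₁₀(2.837)
= -61.30 · (0.4529) = -27.76 mV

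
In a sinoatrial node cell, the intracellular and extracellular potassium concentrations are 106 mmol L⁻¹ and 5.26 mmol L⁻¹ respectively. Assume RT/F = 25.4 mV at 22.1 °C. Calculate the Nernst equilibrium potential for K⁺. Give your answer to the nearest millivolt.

-76 mV

E = (25.4/z) · ln([K⁺]_out/[K⁺]_in) with z = +1.
= (25.4/1) · ln(5.26/106) = 25.40 · ln(0.04962)
= 25.40 · (-3.0033) = -76.28 mV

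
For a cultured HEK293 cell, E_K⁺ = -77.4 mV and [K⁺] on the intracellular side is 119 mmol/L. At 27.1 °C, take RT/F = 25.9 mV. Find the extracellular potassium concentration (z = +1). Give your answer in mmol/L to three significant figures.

5.99 mmol/L

Nernst: E = (25.9/1) · ln([out]/[in]), so ln([out]/[in]) = -77.4 × 1 / 25.9 = -2.9884.
[out]/[in] = e^(-2.9884) = 0.05037.
[out] = 0.05037 × 119 = 5.994 mmol/L.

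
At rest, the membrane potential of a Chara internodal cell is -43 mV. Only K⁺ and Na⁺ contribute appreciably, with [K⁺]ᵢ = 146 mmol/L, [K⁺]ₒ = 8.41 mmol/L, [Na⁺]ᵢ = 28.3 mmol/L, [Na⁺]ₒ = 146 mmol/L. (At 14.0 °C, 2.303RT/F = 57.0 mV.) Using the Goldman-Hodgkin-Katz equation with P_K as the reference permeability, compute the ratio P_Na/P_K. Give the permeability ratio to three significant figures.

Let α = P_Na/P_K. GHK: Vm = 57.0·log₁₀[(Kₒ + α·Naₒ)/(Kᵢ + α·Naᵢ)].
10^(Vm/57.0) = 10^(-43.0/57.0) = 0.17604
So 0.17604·(Kᵢ + α·Naᵢ) = Kₒ + α·Naₒ → α = (0.17604·146.0 − 8.41) / (146.0 − 0.17604·28.3)
α = (25.7 − 8.41) / (146.0 − 4.982) = 17.29/141 = 0.1226

0.123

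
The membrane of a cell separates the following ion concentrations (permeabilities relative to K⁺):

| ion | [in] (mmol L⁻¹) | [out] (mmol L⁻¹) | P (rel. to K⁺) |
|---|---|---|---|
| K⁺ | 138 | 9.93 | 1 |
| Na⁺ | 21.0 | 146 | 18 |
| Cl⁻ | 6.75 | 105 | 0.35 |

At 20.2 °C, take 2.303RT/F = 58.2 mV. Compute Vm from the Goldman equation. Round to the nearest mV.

40 mV

Vm = 58.2 · log₁₀[(Σ P·[cation]ₒ + Σ P·[anion]ᵢ) / (Σ P·[cation]ᵢ + Σ P·[anion]ₒ)]
Numerator = 1×9.93 + 18×146 + 0.35×6.75 = 2640
Denominator = 1×138 + 18×21.0 + 0.35×105 = 552.8
Vm = 58.2 · log₁₀(4.7766) = 58.2 × (0.6791) = 39.52 mV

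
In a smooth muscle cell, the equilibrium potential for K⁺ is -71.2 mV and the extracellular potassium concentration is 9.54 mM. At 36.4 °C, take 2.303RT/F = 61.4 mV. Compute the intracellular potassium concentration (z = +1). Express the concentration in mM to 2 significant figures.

140 mM

Nernst: E = (61.4/1) · log₁₀([out]/[in]), so log₁₀([out]/[in]) = -71.2 × 1 / 61.4 = -1.1596.
[out]/[in] = 10^(-1.1596) = 0.06925.
[in] = 9.54 / 0.06925 = 137.8 mM.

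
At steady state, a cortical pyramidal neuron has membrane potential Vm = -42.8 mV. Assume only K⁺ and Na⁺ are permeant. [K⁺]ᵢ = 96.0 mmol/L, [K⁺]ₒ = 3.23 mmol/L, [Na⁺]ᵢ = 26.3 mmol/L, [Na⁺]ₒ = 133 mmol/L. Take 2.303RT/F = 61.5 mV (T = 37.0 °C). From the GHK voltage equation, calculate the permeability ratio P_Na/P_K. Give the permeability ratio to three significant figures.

Let α = P_Na/P_K. GHK: Vm = 61.5·log₁₀[(Kₒ + α·Naₒ)/(Kᵢ + α·Naᵢ)].
10^(Vm/61.5) = 10^(-42.8/61.5) = 0.2014
So 0.2014·(Kᵢ + α·Naᵢ) = Kₒ + α·Naₒ → α = (0.2014·96.0 − 3.23) / (133.0 − 0.2014·26.3)
α = (19.33 − 3.23) / (133.0 − 5.297) = 16.1/127.7 = 0.1261

0.126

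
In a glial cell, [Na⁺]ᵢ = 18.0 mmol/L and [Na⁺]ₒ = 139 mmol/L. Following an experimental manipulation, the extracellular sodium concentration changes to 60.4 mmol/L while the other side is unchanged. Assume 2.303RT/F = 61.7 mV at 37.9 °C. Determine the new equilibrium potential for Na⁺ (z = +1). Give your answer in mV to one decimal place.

After the shift: [Na⁺]_out = 60.4, [Na⁺]_in = 18.0 mmol/L.
E_new = (61.7/1)·log₁₀(60.4/18.0) = 61.70 · (0.5258) = 32.44 mV

32.4 mV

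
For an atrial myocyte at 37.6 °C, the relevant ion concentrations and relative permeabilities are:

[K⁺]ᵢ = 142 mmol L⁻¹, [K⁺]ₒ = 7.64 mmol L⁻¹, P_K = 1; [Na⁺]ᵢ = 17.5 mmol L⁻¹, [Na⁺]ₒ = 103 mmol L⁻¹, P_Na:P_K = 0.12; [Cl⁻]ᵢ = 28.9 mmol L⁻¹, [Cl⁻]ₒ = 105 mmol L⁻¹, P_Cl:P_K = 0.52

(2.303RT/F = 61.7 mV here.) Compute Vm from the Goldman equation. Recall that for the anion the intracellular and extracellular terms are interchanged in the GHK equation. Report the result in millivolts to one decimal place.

-46.5 mV

Vm = 61.7 · log₁₀[(Σ P·[cation]ₒ + Σ P·[anion]ᵢ) / (Σ P·[cation]ᵢ + Σ P·[anion]ₒ)]
Numerator = 1×7.64 + 0.12×103 + 0.52×28.9 = 35.03
Denominator = 1×142 + 0.12×17.5 + 0.52×105 = 198.7
Vm = 61.7 · log₁₀(0.17629) = 61.7 × (-0.7538) = -46.51 mV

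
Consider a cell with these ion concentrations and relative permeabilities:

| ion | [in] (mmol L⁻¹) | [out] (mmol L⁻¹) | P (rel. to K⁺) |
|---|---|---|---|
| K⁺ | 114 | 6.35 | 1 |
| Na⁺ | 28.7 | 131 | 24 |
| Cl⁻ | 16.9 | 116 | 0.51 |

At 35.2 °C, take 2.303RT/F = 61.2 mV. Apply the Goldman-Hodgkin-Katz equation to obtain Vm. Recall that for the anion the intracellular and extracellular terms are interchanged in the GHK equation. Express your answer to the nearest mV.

35 mV

Vm = 61.2 · log₁₀[(Σ P·[cation]ₒ + Σ P·[anion]ᵢ) / (Σ P·[cation]ᵢ + Σ P·[anion]ₒ)]
Numerator = 1×6.35 + 24×131 + 0.51×16.9 = 3159
Denominator = 1×114 + 24×28.7 + 0.51×116 = 862
Vm = 61.2 · log₁₀(3.6649) = 61.2 × (0.5641) = 34.52 mV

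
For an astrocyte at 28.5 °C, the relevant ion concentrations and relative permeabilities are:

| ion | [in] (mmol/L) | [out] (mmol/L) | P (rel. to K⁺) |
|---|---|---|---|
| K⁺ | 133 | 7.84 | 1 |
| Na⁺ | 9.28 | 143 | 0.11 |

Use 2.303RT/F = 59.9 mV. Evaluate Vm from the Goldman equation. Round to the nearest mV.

Vm = 59.9 · log₁₀[(Σ P·[cation]ₒ + Σ P·[anion]ᵢ) / (Σ P·[cation]ᵢ + Σ P·[anion]ₒ)]
Numerator = 1×7.84 + 0.11×143 = 23.57
Denominator = 1×133 + 0.11×9.28 = 134
Vm = 59.9 · log₁₀(0.17587) = 59.9 × (-0.7548) = -45.21 mV

-45 mV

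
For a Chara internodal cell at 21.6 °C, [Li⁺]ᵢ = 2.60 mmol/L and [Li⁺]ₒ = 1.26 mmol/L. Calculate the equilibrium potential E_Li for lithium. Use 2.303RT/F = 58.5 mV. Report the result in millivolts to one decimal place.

E = (58.5/z) · log₁₀([Li⁺]_out/[Li⁺]_in) with z = +1.
= (58.5/1) · log₁₀(1.26/2.60) = 58.50 · log₁₀(0.4846)
= 58.50 · (-0.3146) = -18.40 mV

-18.4 mV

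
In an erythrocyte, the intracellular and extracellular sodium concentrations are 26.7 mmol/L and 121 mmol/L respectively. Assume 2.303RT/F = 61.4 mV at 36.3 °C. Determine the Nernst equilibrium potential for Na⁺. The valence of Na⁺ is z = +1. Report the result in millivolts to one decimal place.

E = (61.4/z) · log₁₀([Na⁺]_out/[Na⁺]_in) with z = +1.
= (61.4/1) · log₁₀(121/26.7) = 61.40 · log₁₀(4.532)
= 61.40 · (0.6563) = 40.30 mV

40.3 mV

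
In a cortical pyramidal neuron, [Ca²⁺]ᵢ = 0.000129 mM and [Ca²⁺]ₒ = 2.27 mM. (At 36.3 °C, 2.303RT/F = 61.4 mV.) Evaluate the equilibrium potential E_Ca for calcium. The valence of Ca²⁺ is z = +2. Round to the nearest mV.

130 mV

E = (61.4/z) · log₁₀([Ca²⁺]_out/[Ca²⁺]_in) with z = +2.
= (61.4/2) · log₁₀(2.27/0.000129) = 30.70 · log₁₀(1.76e+04)
= 30.70 · (4.2454) = 130.33 mV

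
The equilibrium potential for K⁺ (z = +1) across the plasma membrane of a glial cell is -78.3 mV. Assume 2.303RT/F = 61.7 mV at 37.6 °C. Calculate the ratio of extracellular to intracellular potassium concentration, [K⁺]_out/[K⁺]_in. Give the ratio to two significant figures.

0.054

log₁₀([out]/[in]) = E·z/(61.7) = -78.3 × 1 / 61.7 = -1.2690
[out]/[in] = 10^(-1.2690) = 0.05382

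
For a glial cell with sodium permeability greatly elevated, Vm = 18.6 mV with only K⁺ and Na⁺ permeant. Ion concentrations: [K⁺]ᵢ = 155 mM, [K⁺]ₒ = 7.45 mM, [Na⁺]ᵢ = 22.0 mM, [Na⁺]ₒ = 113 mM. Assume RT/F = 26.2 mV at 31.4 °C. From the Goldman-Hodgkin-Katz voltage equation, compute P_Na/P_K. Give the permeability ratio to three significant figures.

4.51

Let α = P_Na/P_K. GHK: Vm = 26.2·ln[(Kₒ + α·Naₒ)/(Kᵢ + α·Naᵢ)].
e^(Vm/26.2) = e^(18.6/26.2) = 2.0338
So 2.0338·(Kᵢ + α·Naᵢ) = Kₒ + α·Naₒ → α = (2.0338·155.0 − 7.45) / (113.0 − 2.0338·22.0)
α = (315.2 − 7.45) / (113.0 − 44.74) = 307.8/68.26 = 4.509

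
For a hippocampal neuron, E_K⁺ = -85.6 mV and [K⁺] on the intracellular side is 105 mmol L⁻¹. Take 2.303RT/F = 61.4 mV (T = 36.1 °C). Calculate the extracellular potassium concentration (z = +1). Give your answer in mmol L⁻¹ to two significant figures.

Nernst: E = (61.4/1) · log₁₀([out]/[in]), so log₁₀([out]/[in]) = -85.6 × 1 / 61.4 = -1.3941.
[out]/[in] = 10^(-1.3941) = 0.04035.
[out] = 0.04035 × 105 = 4.237 mmol L⁻¹.

4.2 mmol L⁻¹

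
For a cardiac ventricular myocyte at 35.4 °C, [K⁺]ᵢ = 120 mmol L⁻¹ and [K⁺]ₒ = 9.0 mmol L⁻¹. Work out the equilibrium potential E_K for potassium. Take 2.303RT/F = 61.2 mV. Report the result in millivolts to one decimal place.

E = (61.2/z) · log₁₀([K⁺]_out/[K⁺]_in) with z = +1.
= (61.2/1) · log₁₀(9.0/120) = 61.20 · log₁₀(0.075)
= 61.20 · (-1.1249) = -68.85 mV

-68.8 mV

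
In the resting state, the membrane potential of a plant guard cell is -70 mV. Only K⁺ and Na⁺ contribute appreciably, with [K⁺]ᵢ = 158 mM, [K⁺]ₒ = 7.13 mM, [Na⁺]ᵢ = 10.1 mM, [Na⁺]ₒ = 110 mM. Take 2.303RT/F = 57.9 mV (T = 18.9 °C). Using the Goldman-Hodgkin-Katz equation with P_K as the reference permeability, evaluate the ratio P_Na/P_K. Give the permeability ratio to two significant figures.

Let α = P_Na/P_K. GHK: Vm = 57.9·log₁₀[(Kₒ + α·Naₒ)/(Kᵢ + α·Naᵢ)].
10^(Vm/57.9) = 10^(-70.0/57.9) = 0.061804
So 0.061804·(Kᵢ + α·Naᵢ) = Kₒ + α·Naₒ → α = (0.061804·158.0 − 7.13) / (110.0 − 0.061804·10.1)
α = (9.765 − 7.13) / (110.0 − 0.6242) = 2.635/109.4 = 0.02409

0.024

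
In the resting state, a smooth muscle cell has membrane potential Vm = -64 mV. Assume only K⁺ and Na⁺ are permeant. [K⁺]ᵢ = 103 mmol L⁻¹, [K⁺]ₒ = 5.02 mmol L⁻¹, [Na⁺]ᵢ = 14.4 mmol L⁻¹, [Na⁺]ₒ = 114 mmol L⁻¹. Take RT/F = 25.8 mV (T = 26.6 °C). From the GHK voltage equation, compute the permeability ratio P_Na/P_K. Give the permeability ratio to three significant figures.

0.0319

Let α = P_Na/P_K. GHK: Vm = 25.8·ln[(Kₒ + α·Naₒ)/(Kᵢ + α·Naᵢ)].
e^(Vm/25.8) = e^(-64.0/25.8) = 0.083691
So 0.083691·(Kᵢ + α·Naᵢ) = Kₒ + α·Naₒ → α = (0.083691·103.0 − 5.02) / (114.0 − 0.083691·14.4)
α = (8.62 − 5.02) / (114.0 − 1.205) = 3.6/112.8 = 0.03192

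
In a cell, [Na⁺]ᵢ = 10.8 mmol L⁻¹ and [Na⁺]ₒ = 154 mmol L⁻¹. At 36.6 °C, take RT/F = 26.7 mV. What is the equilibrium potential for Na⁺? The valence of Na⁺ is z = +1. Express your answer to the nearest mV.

71 mV

E = (26.7/z) · ln([Na⁺]_out/[Na⁺]_in) with z = +1.
= (26.7/1) · ln(154/10.8) = 26.70 · ln(14.26)
= 26.70 · (2.6574) = 70.95 mV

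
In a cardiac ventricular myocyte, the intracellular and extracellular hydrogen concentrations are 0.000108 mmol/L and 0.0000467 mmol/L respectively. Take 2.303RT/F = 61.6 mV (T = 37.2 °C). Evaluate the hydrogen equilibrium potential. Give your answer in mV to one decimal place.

-22.4 mV

E = (61.6/z) · log₁₀([H⁺]_out/[H⁺]_in) with z = +1.
= (61.6/1) · log₁₀(0.0000467/0.000108) = 61.60 · log₁₀(0.4324)
= 61.60 · (-0.3641) = -22.43 mV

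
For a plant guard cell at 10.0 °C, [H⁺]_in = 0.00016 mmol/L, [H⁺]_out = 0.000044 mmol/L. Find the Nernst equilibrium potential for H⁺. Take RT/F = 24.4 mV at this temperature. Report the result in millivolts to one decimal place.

E = (24.4/z) · ln([H⁺]_out/[H⁺]_in) with z = +1.
= (24.4/1) · ln(0.000044/0.00016) = 24.40 · ln(0.275)
= 24.40 · (-1.2910) = -31.50 mV

-31.5 mV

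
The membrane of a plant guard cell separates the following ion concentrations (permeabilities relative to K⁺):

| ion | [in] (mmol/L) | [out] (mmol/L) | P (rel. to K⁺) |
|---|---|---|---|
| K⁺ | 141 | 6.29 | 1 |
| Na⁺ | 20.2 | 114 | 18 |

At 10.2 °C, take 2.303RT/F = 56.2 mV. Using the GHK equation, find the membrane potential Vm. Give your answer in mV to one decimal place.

34.3 mV

Vm = 56.2 · log₁₀[(Σ P·[cation]ₒ + Σ P·[anion]ᵢ) / (Σ P·[cation]ᵢ + Σ P·[anion]ₒ)]
Numerator = 1×6.29 + 18×114 = 2058
Denominator = 1×141 + 18×20.2 = 504.6
Vm = 56.2 · log₁₀(4.0791) = 56.2 × (0.6106) = 34.31 mV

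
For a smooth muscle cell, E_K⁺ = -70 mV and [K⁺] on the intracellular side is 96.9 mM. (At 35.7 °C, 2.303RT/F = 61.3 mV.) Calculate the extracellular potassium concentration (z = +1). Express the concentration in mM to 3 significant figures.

6.99 mM

Nernst: E = (61.3/1) · log₁₀([out]/[in]), so log₁₀([out]/[in]) = -70.0 × 1 / 61.3 = -1.1419.
[out]/[in] = 10^(-1.1419) = 0.07212.
[out] = 0.07212 × 96.9 = 6.989 mM.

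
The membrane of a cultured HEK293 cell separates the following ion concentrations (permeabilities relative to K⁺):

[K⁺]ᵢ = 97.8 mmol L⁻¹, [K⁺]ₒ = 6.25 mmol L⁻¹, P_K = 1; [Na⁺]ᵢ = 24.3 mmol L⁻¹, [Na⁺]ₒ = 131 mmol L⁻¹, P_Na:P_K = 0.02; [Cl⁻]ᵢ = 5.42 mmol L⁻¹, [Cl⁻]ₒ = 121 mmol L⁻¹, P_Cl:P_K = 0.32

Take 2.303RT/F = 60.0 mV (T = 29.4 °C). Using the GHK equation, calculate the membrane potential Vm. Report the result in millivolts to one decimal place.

-66.7 mV

Vm = 60.0 · log₁₀[(Σ P·[cation]ₒ + Σ P·[anion]ᵢ) / (Σ P·[cation]ᵢ + Σ P·[anion]ₒ)]
Numerator = 1×6.25 + 0.02×131 + 0.32×5.42 = 10.6
Denominator = 1×97.8 + 0.02×24.3 + 0.32×121 = 137
Vm = 60.0 · log₁₀(0.077401) = 60.0 × (-1.1113) = -66.68 mV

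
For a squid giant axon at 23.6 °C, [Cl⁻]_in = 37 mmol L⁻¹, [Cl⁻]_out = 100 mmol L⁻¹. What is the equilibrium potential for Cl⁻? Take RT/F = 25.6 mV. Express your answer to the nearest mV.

-25 mV

E = (25.6/z) · ln([Cl⁻]_out/[Cl⁻]_in) with z = -1.
For an anion, dividing by z = -1 reverses the sign.
= (25.6/-1) · ln(100/37) = -25.60 · ln(2.703)
= -25.60 · (0.9943) = -25.45 mV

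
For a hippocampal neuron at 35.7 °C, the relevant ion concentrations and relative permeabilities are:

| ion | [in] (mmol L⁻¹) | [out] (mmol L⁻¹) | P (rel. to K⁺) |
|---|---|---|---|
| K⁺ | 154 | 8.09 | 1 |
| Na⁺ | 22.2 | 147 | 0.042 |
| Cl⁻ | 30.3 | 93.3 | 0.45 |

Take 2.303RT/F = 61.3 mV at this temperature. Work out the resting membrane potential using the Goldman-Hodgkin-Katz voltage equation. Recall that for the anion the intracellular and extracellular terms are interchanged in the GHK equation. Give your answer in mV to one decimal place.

-52.0 mV

Vm = 61.3 · log₁₀[(Σ P·[cation]ₒ + Σ P·[anion]ᵢ) / (Σ P·[cation]ᵢ + Σ P·[anion]ₒ)]
Numerator = 1×8.09 + 0.042×147 + 0.45×30.3 = 27.9
Denominator = 1×154 + 0.042×22.2 + 0.45×93.3 = 196.9
Vm = 61.3 · log₁₀(0.14168) = 61.3 × (-0.8487) = -52.03 mV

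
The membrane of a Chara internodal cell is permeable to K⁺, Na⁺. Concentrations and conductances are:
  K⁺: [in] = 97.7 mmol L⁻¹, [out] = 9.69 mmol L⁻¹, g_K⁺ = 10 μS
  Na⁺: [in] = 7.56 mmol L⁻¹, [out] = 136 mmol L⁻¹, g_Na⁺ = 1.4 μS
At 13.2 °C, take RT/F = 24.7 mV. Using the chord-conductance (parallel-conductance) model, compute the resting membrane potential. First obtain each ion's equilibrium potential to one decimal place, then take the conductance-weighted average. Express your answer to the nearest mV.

E_K⁺ = (24.7/1)·ln(9.69/97.7) = -57.1 mV
E_Na⁺ = (24.7/1)·ln(136/7.56) = 71.4 mV
Vm = (Σ gᵢEᵢ)/(Σ gᵢ) = (10·-57.1 + 1.4·71.4) / (10 + 1.4)
= -471.04 / 11.4 = -41.32 mV

-41 mV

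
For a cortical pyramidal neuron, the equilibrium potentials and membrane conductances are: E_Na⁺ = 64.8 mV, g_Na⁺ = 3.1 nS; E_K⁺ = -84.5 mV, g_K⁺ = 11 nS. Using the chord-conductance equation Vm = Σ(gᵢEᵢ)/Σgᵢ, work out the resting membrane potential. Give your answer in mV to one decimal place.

-51.7 mV

Σ gᵢEᵢ = 3.1·(64.8) + 11·(-84.5) = -728.62
Σ gᵢ = 3.1 + 11 = 14.1
Vm = -728.62 / 14.1 = -51.68 mV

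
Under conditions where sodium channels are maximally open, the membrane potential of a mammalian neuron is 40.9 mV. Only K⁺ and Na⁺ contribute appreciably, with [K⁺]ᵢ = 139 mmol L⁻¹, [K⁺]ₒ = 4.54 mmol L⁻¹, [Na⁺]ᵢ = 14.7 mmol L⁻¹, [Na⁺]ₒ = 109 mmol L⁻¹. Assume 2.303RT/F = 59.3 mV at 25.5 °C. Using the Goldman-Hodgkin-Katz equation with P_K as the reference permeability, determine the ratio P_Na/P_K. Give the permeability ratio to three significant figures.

18.2

Let α = P_Na/P_K. GHK: Vm = 59.3·log₁₀[(Kₒ + α·Naₒ)/(Kᵢ + α·Naᵢ)].
10^(Vm/59.3) = 10^(40.9/59.3) = 4.8946
So 4.8946·(Kᵢ + α·Naᵢ) = Kₒ + α·Naₒ → α = (4.8946·139.0 − 4.54) / (109.0 − 4.8946·14.7)
α = (680.3 − 4.54) / (109.0 − 71.95) = 675.8/37.05 = 18.24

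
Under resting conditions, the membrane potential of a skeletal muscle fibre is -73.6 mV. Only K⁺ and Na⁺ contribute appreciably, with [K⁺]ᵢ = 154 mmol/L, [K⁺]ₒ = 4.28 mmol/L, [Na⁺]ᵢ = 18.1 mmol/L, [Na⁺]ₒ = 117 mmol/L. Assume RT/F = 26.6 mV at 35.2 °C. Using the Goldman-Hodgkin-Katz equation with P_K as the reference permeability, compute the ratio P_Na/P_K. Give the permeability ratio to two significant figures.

0.047

Let α = P_Na/P_K. GHK: Vm = 26.6·ln[(Kₒ + α·Naₒ)/(Kᵢ + α·Naᵢ)].
e^(Vm/26.6) = e^(-73.6/26.6) = 0.062855
So 0.062855·(Kᵢ + α·Naᵢ) = Kₒ + α·Naₒ → α = (0.062855·154.0 − 4.28) / (117.0 − 0.062855·18.1)
α = (9.68 − 4.28) / (117.0 − 1.138) = 5.4/115.9 = 0.0466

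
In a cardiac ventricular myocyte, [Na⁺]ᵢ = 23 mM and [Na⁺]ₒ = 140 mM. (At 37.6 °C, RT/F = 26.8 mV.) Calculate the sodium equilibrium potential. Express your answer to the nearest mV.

48 mV

E = (26.8/z) · ln([Na⁺]_out/[Na⁺]_in) with z = +1.
= (26.8/1) · ln(140/23) = 26.80 · ln(6.087)
= 26.80 · (1.8061) = 48.40 mV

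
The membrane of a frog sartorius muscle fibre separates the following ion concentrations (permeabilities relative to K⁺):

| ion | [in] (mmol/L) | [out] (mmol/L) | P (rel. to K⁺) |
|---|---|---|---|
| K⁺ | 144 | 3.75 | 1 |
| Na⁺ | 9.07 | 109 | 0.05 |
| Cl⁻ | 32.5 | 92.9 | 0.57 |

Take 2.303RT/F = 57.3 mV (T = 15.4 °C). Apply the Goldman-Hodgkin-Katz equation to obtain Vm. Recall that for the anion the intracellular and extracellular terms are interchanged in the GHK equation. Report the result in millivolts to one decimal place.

-48.8 mV

Vm = 57.3 · log₁₀[(Σ P·[cation]ₒ + Σ P·[anion]ᵢ) / (Σ P·[cation]ᵢ + Σ P·[anion]ₒ)]
Numerator = 1×3.75 + 0.05×109 + 0.57×32.5 = 27.72
Denominator = 1×144 + 0.05×9.07 + 0.57×92.9 = 197.4
Vm = 57.3 · log₁₀(0.14045) = 57.3 × (-0.8525) = -48.85 mV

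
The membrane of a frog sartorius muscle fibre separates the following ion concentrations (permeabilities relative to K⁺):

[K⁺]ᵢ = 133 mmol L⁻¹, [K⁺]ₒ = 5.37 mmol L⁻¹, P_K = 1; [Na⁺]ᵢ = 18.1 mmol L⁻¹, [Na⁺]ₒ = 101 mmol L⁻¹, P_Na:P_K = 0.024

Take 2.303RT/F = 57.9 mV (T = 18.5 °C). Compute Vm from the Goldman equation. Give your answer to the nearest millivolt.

Vm = 57.9 · log₁₀[(Σ P·[cation]ₒ + Σ P·[anion]ᵢ) / (Σ P·[cation]ᵢ + Σ P·[anion]ₒ)]
Numerator = 1×5.37 + 0.024×101 = 7.794
Denominator = 1×133 + 0.024×18.1 = 133.4
Vm = 57.9 · log₁₀(0.058411) = 57.9 × (-1.2335) = -71.42 mV

-71 mV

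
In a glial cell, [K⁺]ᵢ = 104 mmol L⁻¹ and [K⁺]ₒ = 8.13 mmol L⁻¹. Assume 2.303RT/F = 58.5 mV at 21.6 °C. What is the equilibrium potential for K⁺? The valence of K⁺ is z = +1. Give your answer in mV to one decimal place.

-64.8 mV

E = (58.5/z) · log₁₀([K⁺]_out/[K⁺]_in) with z = +1.
= (58.5/1) · log₁₀(8.13/104) = 58.50 · log₁₀(0.07817)
= 58.50 · (-1.1069) = -64.76 mV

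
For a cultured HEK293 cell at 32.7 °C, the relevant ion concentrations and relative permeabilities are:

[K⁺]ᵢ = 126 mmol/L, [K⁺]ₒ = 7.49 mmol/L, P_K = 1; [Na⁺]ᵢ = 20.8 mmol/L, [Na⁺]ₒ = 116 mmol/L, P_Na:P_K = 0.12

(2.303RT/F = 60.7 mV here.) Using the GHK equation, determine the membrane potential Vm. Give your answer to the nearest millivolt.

Vm = 60.7 · log₁₀[(Σ P·[cation]ₒ + Σ P·[anion]ᵢ) / (Σ P·[cation]ᵢ + Σ P·[anion]ₒ)]
Numerator = 1×7.49 + 0.12×116 = 21.41
Denominator = 1×126 + 0.12×20.8 = 128.5
Vm = 60.7 · log₁₀(0.16662) = 60.7 × (-0.7783) = -47.24 mV

-47 mV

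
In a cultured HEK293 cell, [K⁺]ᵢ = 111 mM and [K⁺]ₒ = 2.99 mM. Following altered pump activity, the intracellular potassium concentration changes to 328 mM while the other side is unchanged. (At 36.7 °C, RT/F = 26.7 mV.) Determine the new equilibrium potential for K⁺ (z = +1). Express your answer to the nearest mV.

-125 mV

After the shift: [K⁺]_out = 2.99, [K⁺]_in = 328 mM.
E_new = (26.7/1)·ln(2.99/328) = 26.70 · (-4.6977) = -125.43 mV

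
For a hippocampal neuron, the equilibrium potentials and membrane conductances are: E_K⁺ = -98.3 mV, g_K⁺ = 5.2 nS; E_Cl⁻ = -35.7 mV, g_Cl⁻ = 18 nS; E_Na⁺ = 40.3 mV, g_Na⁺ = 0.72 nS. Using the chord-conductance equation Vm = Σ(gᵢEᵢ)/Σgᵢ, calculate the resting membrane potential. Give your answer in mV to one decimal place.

Σ gᵢEᵢ = 5.2·(-98.3) + 18·(-35.7) + 0.72·(40.3) = -1124.74
Σ gᵢ = 5.2 + 18 + 0.72 = 23.92
Vm = -1124.74 / 23.92 = -47.02 mV

-47.0 mV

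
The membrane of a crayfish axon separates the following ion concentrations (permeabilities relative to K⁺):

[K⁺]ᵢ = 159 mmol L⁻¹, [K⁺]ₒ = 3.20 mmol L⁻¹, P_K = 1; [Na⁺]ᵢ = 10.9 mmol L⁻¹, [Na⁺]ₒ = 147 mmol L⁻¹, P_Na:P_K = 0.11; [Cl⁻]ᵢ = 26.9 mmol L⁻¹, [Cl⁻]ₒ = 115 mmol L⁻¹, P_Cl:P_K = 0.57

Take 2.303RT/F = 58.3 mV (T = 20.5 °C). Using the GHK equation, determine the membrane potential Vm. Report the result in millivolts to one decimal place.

Vm = 58.3 · log₁₀[(Σ P·[cation]ₒ + Σ P·[anion]ᵢ) / (Σ P·[cation]ᵢ + Σ P·[anion]ₒ)]
Numerator = 1×3.20 + 0.11×147 + 0.57×26.9 = 34.7
Denominator = 1×159 + 0.11×10.9 + 0.57×115 = 225.7
Vm = 58.3 · log₁₀(0.15372) = 58.3 × (-0.8133) = -47.41 mV

-47.4 mV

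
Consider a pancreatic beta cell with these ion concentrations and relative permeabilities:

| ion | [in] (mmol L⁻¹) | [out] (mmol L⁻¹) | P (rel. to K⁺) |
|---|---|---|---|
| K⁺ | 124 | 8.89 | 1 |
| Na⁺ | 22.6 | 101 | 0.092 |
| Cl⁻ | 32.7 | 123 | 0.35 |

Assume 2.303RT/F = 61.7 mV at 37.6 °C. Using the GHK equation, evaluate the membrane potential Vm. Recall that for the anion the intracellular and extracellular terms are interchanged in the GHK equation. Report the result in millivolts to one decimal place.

-46.7 mV

Vm = 61.7 · log₁₀[(Σ P·[cation]ₒ + Σ P·[anion]ᵢ) / (Σ P·[cation]ᵢ + Σ P·[anion]ₒ)]
Numerator = 1×8.89 + 0.092×101 + 0.35×32.7 = 29.63
Denominator = 1×124 + 0.092×22.6 + 0.35×123 = 169.1
Vm = 61.7 · log₁₀(0.17517) = 61.7 × (-0.7565) = -46.68 mV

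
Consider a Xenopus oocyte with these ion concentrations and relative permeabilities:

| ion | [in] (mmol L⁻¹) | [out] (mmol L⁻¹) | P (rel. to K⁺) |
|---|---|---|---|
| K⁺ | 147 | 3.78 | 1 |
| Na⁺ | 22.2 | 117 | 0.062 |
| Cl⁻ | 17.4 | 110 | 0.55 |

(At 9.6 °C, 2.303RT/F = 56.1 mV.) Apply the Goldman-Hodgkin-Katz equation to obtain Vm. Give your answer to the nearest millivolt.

-56 mV

Vm = 56.1 · log₁₀[(Σ P·[cation]ₒ + Σ P·[anion]ᵢ) / (Σ P·[cation]ᵢ + Σ P·[anion]ₒ)]
Numerator = 1×3.78 + 0.062×117 + 0.55×17.4 = 20.6
Denominator = 1×147 + 0.062×22.2 + 0.55×110 = 208.9
Vm = 56.1 · log₁₀(0.098642) = 56.1 × (-1.0059) = -56.43 mV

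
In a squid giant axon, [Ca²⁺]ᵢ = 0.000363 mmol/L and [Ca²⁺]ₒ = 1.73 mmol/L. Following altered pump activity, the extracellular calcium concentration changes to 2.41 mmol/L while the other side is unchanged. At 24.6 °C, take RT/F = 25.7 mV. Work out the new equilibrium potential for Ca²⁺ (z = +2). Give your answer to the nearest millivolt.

113 mV

After the shift: [Ca²⁺]_out = 2.41, [Ca²⁺]_in = 0.000363 mmol/L.
E_new = (25.7/2)·ln(2.41/0.000363) = 12.85 · (8.8007) = 113.09 mV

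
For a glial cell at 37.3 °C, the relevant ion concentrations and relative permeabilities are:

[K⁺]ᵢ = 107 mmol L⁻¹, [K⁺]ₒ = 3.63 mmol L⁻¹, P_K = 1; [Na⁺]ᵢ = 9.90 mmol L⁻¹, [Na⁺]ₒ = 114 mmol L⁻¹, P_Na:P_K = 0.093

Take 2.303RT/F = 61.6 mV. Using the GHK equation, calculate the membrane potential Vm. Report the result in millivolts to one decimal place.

Vm = 61.6 · log₁₀[(Σ P·[cation]ₒ + Σ P·[anion]ᵢ) / (Σ P·[cation]ᵢ + Σ P·[anion]ₒ)]
Numerator = 1×3.63 + 0.093×114 = 14.23
Denominator = 1×107 + 0.093×9.90 = 107.9
Vm = 61.6 · log₁₀(0.13187) = 61.6 × (-0.8798) = -54.20 mV

-54.2 mV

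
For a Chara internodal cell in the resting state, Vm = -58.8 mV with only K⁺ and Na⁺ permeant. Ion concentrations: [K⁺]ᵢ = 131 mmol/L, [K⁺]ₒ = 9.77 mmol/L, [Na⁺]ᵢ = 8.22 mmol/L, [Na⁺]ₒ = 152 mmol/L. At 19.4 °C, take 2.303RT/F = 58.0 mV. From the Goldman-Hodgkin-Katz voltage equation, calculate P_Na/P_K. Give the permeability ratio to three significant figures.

0.0193

Let α = P_Na/P_K. GHK: Vm = 58.0·log₁₀[(Kₒ + α·Naₒ)/(Kᵢ + α·Naᵢ)].
10^(Vm/58.0) = 10^(-58.8/58.0) = 0.096874
So 0.096874·(Kᵢ + α·Naᵢ) = Kₒ + α·Naₒ → α = (0.096874·131.0 − 9.77) / (152.0 − 0.096874·8.22)
α = (12.69 − 9.77) / (152.0 − 0.7963) = 2.92/151.2 = 0.01931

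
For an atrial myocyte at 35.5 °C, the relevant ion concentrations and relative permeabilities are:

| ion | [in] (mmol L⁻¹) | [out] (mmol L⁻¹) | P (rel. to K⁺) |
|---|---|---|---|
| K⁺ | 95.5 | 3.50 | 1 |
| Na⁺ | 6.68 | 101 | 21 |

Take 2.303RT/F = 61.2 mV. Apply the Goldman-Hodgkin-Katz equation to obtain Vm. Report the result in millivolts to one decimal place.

58.4 mV

Vm = 61.2 · log₁₀[(Σ P·[cation]ₒ + Σ P·[anion]ᵢ) / (Σ P·[cation]ᵢ + Σ P·[anion]ₒ)]
Numerator = 1×3.50 + 21×101 = 2124
Denominator = 1×95.5 + 21×6.68 = 235.8
Vm = 61.2 · log₁₀(9.0105) = 61.2 × (0.9547) = 58.43 mV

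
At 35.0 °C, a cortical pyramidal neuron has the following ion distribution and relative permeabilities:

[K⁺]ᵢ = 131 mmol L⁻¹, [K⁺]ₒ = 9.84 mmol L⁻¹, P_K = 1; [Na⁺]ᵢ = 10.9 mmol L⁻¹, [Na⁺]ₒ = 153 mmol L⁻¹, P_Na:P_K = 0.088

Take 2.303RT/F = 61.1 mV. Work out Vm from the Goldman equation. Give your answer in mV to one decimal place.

-46.0 mV

Vm = 61.1 · log₁₀[(Σ P·[cation]ₒ + Σ P·[anion]ᵢ) / (Σ P·[cation]ᵢ + Σ P·[anion]ₒ)]
Numerator = 1×9.84 + 0.088×153 = 23.3
Denominator = 1×131 + 0.088×10.9 = 132
Vm = 61.1 · log₁₀(0.1766) = 61.1 × (-0.7530) = -46.01 mV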